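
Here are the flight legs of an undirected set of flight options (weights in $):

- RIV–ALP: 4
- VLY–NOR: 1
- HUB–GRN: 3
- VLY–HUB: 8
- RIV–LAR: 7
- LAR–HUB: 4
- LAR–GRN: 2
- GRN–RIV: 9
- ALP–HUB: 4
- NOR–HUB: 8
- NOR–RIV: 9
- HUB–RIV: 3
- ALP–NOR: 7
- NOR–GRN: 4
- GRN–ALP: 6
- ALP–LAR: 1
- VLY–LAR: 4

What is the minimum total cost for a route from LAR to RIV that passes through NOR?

Best LAR to NOR: LAR–VLY–NOR costing 5
Best NOR to RIV: NOR–RIV costing 9
Total via NOR: 5 + 9 = $14.

$14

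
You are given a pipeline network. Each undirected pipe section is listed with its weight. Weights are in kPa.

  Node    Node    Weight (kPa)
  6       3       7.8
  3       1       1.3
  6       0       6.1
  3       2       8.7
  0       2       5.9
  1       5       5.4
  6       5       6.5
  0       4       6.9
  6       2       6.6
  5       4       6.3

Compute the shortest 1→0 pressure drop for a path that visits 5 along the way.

18 kPa

Best 1 to 5: 1 → 5 costing 5.4
Shortest 5→0: 5 → 6 → 0 = 12.6
Total via 5: 5.4 + 12.6 = 18 kPa.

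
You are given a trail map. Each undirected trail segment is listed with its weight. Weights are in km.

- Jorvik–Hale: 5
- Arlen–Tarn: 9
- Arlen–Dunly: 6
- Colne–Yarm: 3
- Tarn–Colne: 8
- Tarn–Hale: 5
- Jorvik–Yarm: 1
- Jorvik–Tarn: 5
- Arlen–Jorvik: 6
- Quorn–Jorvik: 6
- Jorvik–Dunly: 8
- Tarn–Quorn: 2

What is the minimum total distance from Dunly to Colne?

Compare a few routes:
Dunly - Jorvik - Tarn - Colne: 8+5+8 = 21
Dunly - Jorvik - Yarm - Colne: 8+1+3 = 12
Dunly - Arlen - Jorvik - Yarm - Colne: 6+6+1+3 = 16
Cheapest is Dunly - Jorvik - Yarm - Colne at 12 km.

12 km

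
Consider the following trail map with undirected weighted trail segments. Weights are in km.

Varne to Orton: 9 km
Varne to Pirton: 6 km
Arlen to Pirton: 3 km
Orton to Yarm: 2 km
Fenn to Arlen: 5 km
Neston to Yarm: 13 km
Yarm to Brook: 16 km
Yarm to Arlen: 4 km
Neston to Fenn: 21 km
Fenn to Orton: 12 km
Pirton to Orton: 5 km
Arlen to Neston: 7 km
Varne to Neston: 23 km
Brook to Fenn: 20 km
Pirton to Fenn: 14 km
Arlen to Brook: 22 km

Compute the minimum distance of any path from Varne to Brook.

27 km

Shortest distances from Varne:
Varne: 0
Pirton: 6  (via Varne)
Arlen: 9  (via Pirton)
Orton: 9  (via Varne)
Yarm: 11  (via Orton)
Fenn: 14  (via Arlen)
Neston: 16  (via Arlen)
Brook: 27  (via Yarm)
Shortest route: Varne → Orton → Yarm → Brook = 27 km.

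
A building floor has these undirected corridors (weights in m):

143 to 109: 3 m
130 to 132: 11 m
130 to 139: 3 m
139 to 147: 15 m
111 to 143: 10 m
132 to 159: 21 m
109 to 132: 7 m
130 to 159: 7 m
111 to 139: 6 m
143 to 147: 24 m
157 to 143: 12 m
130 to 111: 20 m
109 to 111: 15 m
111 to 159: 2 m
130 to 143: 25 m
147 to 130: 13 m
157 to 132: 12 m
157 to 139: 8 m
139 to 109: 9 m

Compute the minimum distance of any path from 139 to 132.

14 m

Compare a few routes:
139 → 130 → 132: 3+11 = 14
139 → 109 → 132: 9+7 = 16
The minimum is 14 m via 139 → 130 → 132.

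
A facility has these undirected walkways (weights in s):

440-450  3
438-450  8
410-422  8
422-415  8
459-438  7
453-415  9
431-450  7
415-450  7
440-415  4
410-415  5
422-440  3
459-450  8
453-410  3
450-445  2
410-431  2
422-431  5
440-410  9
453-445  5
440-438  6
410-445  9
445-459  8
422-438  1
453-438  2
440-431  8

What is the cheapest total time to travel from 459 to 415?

Enumerating some paths:
459 - 450 - 415: 8+7 = 15
459 - 438 - 440 - 415: 7+6+4 = 17
459 - 438 - 422 - 415: 7+1+8 = 16
Cheapest is 459 - 450 - 415 at 15 s.

15 s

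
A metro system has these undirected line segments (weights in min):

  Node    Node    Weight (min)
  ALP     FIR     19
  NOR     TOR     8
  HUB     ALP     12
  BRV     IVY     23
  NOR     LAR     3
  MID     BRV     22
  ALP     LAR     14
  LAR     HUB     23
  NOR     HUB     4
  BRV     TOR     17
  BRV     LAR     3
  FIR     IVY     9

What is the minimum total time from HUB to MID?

Shortest distances from HUB:
HUB: 0
NOR: 4  (via HUB)
LAR: 7  (via NOR)
BRV: 10  (via LAR)
ALP: 12  (via HUB)
TOR: 12  (via NOR)
FIR: 31  (via ALP)
MID: 32  (via BRV)
Shortest route: HUB → NOR → LAR → BRV → MID = 32 min.

32 min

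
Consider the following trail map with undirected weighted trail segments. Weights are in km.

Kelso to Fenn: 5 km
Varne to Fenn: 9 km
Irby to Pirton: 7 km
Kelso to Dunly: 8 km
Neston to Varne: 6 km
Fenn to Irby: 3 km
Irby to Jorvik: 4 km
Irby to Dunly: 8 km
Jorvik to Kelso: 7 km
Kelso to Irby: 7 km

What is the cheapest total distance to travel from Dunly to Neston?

26 km

Compare a few routes:
Dunly → Kelso → Fenn → Varne → Neston: 8+5+9+6 = 28
Dunly → Irby → Fenn → Varne → Neston: 8+3+9+6 = 26
Dunly → Irby → Kelso → Fenn → Varne → Neston: 8+7+5+9+6 = 35
Dunly → Kelso → Irby → Fenn → Varne → Neston: 8+7+3+9+6 = 33
Cheapest is Dunly → Irby → Fenn → Varne → Neston at 26 km.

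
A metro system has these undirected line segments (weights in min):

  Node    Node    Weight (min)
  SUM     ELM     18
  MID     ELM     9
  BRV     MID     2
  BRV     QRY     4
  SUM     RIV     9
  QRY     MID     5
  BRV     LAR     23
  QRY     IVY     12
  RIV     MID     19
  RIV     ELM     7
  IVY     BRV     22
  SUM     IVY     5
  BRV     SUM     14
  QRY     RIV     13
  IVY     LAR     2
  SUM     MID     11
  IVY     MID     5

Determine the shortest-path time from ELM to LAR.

16 min

Settle nodes by increasing distance from ELM:
ELM: 0
RIV: 7  (via ELM)
MID: 9  (via ELM)
BRV: 11  (via MID)
IVY: 14  (via MID)
QRY: 14  (via MID)
LAR: 16  (via IVY)
Shortest route: ELM–MID–IVY–LAR = 16 min.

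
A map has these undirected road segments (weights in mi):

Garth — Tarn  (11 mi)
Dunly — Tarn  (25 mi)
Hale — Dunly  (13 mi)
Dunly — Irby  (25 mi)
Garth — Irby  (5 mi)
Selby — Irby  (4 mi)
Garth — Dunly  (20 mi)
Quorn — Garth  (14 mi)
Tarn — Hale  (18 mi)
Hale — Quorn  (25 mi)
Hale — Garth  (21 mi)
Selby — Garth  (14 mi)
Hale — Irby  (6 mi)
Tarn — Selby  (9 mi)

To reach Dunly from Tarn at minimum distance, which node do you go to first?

Dunly

Compare a few routes:
Tarn–Hale–Dunly: 18+13 = 31
Tarn–Selby–Irby–Hale–Dunly: 9+4+6+13 = 32
Tarn–Garth–Dunly: 11+20 = 31
Tarn–Dunly: 25 = 25
Cheapest is Tarn–Dunly at 25 mi.
So from Tarn the first move is to Dunly.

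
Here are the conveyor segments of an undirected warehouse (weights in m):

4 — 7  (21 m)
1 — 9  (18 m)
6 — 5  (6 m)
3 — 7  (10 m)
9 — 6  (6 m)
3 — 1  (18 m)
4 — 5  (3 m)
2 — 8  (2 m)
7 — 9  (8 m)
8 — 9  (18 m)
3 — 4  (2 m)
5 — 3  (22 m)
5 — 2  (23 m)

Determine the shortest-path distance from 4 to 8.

Shortest distances from 4:
4: 0
3: 2  (via 4)
5: 3  (via 4)
6: 9  (via 5)
7: 12  (via 3)
9: 15  (via 6)
1: 20  (via 3)
2: 26  (via 5)
8: 28  (via 2)
Shortest route: 4 → 5 → 2 → 8 = 28 m.

28 m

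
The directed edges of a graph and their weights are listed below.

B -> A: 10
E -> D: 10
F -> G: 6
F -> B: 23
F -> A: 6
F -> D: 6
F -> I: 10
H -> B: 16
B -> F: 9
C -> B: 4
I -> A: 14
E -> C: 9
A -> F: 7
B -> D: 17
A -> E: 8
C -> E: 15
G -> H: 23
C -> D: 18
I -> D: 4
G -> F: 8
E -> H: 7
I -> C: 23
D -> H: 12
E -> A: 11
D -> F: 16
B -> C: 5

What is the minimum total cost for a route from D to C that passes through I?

Shortest D→I: D–F–I = 26
Shortest I→C: I–C = 23
Total via I: 26 + 23 = 49.

49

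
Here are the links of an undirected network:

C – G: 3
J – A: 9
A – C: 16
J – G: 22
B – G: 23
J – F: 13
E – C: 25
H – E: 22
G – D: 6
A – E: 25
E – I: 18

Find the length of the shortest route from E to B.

51

Shortest distances from E:
E: 0
I: 18  (via E)
H: 22  (via E)
A: 25  (via E)
C: 25  (via E)
G: 28  (via C)
D: 34  (via G)
J: 34  (via A)
F: 47  (via J)
B: 51  (via G)
Shortest route: E → C → G → B = 51.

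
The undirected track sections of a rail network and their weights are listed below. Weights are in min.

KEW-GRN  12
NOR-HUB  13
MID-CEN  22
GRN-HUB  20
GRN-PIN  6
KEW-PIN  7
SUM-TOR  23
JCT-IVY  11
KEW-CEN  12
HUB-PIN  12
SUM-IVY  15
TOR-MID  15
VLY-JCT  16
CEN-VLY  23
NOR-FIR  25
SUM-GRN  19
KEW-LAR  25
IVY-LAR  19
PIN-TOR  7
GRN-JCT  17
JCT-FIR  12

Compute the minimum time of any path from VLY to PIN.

39 min

Running Dijkstra from VLY:
VLY: 0
JCT: 16  (via VLY)
CEN: 23  (via VLY)
IVY: 27  (via JCT)
FIR: 28  (via JCT)
GRN: 33  (via JCT)
KEW: 35  (via CEN)
PIN: 39  (via GRN)
Shortest route: VLY → JCT → GRN → PIN = 39 min.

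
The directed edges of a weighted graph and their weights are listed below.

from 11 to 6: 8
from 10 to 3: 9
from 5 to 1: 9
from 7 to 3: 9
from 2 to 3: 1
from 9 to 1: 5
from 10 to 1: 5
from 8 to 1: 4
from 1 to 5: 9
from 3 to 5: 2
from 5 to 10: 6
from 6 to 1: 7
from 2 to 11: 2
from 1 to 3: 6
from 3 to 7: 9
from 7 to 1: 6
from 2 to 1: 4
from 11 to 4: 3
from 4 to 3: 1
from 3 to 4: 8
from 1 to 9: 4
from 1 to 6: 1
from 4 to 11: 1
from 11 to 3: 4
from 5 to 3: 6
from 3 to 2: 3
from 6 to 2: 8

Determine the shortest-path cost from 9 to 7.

Compare a few routes:
9 - 1 - 6 - 2 - 3 - 7: 5+1+8+1+9 = 24
9 - 1 - 3 - 7: 5+6+9 = 20
9 - 1 - 6 - 2 - 11 - 4 - 3 - 7: 5+1+8+2+3+1+9 = 29
The minimum is 20 via 9 - 1 - 3 - 7.

20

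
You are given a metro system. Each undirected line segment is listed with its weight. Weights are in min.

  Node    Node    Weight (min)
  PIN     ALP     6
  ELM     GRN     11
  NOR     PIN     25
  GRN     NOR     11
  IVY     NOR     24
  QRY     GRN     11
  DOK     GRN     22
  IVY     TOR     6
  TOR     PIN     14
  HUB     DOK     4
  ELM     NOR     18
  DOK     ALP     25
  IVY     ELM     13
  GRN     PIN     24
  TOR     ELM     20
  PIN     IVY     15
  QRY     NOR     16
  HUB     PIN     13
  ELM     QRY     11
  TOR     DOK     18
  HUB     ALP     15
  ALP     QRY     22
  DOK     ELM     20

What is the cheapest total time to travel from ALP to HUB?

Settle nodes by increasing distance from ALP:
ALP: 0
PIN: 6  (via ALP)
HUB: 15  (via ALP)
Shortest route: ALP → HUB = 15 min.

15 min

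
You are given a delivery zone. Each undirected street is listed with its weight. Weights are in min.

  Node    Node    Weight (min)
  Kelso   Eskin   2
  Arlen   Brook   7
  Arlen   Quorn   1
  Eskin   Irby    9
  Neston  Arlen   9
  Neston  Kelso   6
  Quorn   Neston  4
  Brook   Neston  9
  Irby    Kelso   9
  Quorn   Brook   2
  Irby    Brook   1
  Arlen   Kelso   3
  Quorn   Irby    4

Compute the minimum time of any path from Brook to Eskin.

8 min

Shortest distances from Brook:
Brook: 0
Irby: 1  (via Brook)
Quorn: 2  (via Brook)
Arlen: 3  (via Quorn)
Neston: 6  (via Quorn)
Kelso: 6  (via Arlen)
Eskin: 8  (via Kelso)
Shortest route: Brook–Quorn–Arlen–Kelso–Eskin = 8 min.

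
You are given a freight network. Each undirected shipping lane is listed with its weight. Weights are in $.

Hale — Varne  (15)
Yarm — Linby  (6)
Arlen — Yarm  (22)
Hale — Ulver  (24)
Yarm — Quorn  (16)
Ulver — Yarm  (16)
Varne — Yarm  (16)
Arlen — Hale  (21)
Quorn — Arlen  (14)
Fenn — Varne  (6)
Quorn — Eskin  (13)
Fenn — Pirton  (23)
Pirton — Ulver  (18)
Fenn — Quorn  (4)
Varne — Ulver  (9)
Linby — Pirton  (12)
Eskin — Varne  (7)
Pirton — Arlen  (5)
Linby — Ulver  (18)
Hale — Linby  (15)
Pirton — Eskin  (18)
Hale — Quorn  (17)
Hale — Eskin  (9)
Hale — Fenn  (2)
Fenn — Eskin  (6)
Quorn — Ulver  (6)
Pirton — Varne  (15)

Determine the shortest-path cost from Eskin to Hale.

Shortest distances from Eskin:
Eskin: 0
Fenn: 6  (via Eskin)
Varne: 7  (via Eskin)
Hale: 8  (via Fenn)
Shortest route: Eskin–Fenn–Hale = $8.

$8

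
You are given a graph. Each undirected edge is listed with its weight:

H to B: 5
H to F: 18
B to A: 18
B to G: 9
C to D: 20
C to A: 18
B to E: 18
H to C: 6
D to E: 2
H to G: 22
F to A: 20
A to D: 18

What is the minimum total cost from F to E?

40

Candidate routes:
F–H–B–E: 18+5+18 = 41
F–H–C–D–E: 18+6+20+2 = 46
F–A–D–E: 20+18+2 = 40
The minimum is 40 via F–A–D–E.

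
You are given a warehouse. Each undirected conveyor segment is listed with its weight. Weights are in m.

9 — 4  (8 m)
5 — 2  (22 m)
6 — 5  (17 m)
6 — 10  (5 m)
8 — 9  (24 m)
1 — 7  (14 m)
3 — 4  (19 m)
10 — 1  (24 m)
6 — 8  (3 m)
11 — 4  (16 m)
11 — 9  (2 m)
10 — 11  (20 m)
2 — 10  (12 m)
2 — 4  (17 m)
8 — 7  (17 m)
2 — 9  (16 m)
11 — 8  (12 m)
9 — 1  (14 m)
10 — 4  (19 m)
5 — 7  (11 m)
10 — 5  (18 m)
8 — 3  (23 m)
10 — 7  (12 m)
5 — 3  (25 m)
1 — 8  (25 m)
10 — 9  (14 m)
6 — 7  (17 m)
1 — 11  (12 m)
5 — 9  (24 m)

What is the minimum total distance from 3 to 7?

Candidate routes:
3 → 8 → 7: 23+17 = 40
3 → 8 → 6 → 10 → 7: 23+3+5+12 = 43
3 → 5 → 7: 25+11 = 36
3 → 8 → 6 → 7: 23+3+17 = 43
Cheapest is 3 → 5 → 7 at 36 m.

36 m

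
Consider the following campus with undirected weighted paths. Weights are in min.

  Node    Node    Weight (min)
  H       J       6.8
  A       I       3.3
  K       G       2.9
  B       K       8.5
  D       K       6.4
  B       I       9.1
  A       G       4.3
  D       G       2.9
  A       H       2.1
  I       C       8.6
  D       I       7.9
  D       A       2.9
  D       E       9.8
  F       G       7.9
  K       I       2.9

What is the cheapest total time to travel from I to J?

Settle nodes by increasing distance from I:
I: 0
K: 2.9  (via I)
A: 3.3  (via I)
H: 5.4  (via A)
G: 5.8  (via K)
D: 6.2  (via A)
C: 8.6  (via I)
B: 9.1  (via I)
J: 12.2  (via H)
Shortest route: I → A → H → J = 12.2 min.

12.2 min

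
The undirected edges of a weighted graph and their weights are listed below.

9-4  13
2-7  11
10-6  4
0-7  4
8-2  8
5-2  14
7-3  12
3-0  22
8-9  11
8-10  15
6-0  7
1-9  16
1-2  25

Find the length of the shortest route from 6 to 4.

43

Settle nodes by increasing distance from 6:
6: 0
10: 4  (via 6)
0: 7  (via 6)
7: 11  (via 0)
8: 19  (via 10)
2: 22  (via 7)
3: 23  (via 7)
9: 30  (via 8)
5: 36  (via 2)
4: 43  (via 9)
Shortest route: 6 → 10 → 8 → 9 → 4 = 43.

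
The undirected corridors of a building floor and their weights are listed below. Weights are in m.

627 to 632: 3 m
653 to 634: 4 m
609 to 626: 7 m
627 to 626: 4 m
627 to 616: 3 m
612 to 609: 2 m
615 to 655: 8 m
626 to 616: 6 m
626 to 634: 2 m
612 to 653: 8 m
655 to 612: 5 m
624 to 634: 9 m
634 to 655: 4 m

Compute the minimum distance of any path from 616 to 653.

Enumerating some paths:
616 - 626 - 634 - 653: 6+2+4 = 12
616 - 627 - 626 - 634 - 653: 3+4+2+4 = 13
Cheapest is 616 - 626 - 634 - 653 at 12 m.

12 m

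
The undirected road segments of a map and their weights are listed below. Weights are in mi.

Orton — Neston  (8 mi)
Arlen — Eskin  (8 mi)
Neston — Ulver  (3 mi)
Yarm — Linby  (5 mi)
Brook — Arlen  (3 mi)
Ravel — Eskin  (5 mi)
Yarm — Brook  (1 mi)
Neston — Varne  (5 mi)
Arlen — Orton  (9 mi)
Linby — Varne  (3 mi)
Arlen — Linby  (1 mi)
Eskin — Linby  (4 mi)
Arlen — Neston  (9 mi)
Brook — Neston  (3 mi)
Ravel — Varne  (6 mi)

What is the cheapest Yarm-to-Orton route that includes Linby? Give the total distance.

Best Yarm to Linby: Yarm–Linby costing 5
Shortest Linby→Orton: Linby–Arlen–Orton = 10
Total via Linby: 5 + 10 = 15 mi.

15 mi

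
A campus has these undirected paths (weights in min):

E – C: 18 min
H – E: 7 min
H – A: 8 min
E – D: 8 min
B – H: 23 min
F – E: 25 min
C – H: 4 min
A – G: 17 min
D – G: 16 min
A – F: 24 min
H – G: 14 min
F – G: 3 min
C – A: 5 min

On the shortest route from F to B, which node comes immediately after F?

G

Enumerating some paths:
F → G → A → H → B: 3+17+8+23 = 51
F → G → H → B: 3+14+23 = 40
F → G → A → C → H → B: 3+17+5+4+23 = 52
The minimum is 40 min via F → G → H → B.
So from F the first move is to G.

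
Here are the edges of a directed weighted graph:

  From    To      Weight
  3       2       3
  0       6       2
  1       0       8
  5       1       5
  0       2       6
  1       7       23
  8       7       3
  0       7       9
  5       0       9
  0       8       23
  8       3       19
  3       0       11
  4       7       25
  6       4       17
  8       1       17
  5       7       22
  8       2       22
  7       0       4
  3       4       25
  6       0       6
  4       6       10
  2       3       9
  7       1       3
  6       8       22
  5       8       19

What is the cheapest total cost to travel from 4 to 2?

22

Enumerating some paths:
4–6–0–2: 10+6+6 = 22
4–7–1–0–2: 25+3+8+6 = 42
4–7–0–2: 25+4+6 = 35
Cheapest is 4–6–0–2 at 22.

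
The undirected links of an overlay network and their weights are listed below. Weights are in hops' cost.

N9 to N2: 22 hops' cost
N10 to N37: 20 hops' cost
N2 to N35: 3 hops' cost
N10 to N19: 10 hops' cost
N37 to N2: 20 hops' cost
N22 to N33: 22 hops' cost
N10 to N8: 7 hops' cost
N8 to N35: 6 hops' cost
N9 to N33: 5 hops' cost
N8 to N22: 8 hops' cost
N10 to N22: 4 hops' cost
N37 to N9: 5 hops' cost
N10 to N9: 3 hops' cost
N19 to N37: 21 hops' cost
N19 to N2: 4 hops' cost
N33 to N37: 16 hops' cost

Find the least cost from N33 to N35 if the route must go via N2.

Shortest N33→N2: N33–N9–N10–N19–N2 = 22
Best N2 to N35: N2–N35 costing 3
Total via N2: 22 + 3 = 25 hops' cost.

25 hops' cost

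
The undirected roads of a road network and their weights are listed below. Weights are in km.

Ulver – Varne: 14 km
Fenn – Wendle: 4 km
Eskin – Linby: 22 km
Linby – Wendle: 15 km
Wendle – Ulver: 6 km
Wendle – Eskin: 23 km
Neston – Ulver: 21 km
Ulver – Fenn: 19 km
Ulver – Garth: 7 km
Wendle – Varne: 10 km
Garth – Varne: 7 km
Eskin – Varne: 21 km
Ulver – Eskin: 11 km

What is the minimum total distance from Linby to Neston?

42 km

Candidate routes:
Linby → Wendle → Ulver → Neston: 15+6+21 = 42
Linby → Eskin → Ulver → Neston: 22+11+21 = 54
Cheapest is Linby → Wendle → Ulver → Neston at 42 km.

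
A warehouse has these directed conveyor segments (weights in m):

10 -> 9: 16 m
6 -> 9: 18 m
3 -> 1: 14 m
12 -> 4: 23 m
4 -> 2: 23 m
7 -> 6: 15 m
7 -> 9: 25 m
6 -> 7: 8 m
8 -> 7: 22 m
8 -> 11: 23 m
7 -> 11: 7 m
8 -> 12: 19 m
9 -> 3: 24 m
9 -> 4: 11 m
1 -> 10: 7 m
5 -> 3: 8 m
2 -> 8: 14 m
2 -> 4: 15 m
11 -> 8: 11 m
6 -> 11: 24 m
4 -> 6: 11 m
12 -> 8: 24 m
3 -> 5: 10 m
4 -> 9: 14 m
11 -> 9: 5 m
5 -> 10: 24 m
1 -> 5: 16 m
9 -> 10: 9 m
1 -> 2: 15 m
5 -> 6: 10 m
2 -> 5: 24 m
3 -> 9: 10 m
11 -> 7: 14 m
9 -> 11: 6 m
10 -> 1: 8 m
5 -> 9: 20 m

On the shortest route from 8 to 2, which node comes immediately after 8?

Enumerating some paths:
8 → 11 → 9 → 10 → 1 → 2: 23+5+9+8+15 = 60
8 → 11 → 9 → 4 → 2: 23+5+11+23 = 62
Cheapest is 8 → 11 → 9 → 10 → 1 → 2 at 60 m.
So from 8 the first move is to 11.

11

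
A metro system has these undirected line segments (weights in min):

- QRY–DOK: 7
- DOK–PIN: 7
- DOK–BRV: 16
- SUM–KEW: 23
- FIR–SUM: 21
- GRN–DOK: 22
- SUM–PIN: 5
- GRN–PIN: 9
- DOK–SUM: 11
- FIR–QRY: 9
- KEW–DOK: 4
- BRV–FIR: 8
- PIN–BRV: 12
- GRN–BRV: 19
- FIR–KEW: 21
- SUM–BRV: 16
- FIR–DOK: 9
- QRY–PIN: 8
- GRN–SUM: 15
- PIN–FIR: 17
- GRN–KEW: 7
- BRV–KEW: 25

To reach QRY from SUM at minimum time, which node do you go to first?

Enumerating some paths:
SUM → PIN → DOK → QRY: 5+7+7 = 19
SUM → DOK → PIN → QRY: 11+7+8 = 26
SUM → DOK → QRY: 11+7 = 18
SUM → PIN → QRY: 5+8 = 13
Cheapest is SUM → PIN → QRY at 13 min.
So from SUM the first move is to PIN.

PIN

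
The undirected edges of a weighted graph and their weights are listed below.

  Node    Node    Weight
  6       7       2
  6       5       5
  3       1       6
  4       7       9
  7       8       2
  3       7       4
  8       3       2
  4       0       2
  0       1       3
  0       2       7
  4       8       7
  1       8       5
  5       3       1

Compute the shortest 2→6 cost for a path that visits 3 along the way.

Best 2 to 3: 2–0–1–3 costing 16
Best 3 to 6: 3–5–6 costing 6
Total via 3: 16 + 6 = 22.

22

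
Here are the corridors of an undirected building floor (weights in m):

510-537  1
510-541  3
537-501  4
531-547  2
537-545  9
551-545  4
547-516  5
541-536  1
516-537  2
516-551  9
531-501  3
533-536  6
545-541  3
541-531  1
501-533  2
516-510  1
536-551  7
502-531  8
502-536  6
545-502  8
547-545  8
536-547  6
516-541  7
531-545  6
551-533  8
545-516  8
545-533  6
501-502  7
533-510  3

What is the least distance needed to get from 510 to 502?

Settle nodes by increasing distance from 510:
510: 0
516: 1  (via 510)
537: 1  (via 510)
541: 3  (via 510)
533: 3  (via 510)
531: 4  (via 541)
536: 4  (via 541)
501: 5  (via 537)
547: 6  (via 516)
545: 6  (via 541)
502: 10  (via 536)
Shortest route: 510–541–536–502 = 10 m.

10 m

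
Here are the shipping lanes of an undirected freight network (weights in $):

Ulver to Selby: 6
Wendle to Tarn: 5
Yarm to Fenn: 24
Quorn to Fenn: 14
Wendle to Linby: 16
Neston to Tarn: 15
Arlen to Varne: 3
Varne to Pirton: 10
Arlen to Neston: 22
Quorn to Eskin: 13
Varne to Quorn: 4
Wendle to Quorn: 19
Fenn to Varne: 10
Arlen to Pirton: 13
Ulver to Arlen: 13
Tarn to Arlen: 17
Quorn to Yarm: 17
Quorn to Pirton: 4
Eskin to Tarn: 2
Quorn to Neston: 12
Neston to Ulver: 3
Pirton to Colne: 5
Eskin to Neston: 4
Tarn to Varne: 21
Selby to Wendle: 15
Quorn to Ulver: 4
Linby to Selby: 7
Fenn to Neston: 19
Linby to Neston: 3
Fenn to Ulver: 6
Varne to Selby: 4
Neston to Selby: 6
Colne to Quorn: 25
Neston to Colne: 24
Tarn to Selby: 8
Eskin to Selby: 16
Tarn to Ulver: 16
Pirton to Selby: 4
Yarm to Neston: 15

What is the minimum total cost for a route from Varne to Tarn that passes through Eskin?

Shortest Varne→Eskin: Varne–Selby–Neston–Eskin = 14
Best Eskin to Tarn: Eskin–Tarn costing 2
Total via Eskin: 14 + 2 = $16.

$16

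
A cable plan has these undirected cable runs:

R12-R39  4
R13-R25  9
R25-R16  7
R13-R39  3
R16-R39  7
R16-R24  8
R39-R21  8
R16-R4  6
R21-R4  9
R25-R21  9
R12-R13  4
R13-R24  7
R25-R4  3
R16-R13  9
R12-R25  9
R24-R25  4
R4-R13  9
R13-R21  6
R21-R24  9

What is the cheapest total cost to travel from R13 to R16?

9

Running Dijkstra from R13:
R13: 0
R39: 3  (via R13)
R12: 4  (via R13)
R21: 6  (via R13)
R24: 7  (via R13)
R25: 9  (via R13)
R4: 9  (via R13)
R16: 9  (via R13)
Shortest route: R13–R16 = 9.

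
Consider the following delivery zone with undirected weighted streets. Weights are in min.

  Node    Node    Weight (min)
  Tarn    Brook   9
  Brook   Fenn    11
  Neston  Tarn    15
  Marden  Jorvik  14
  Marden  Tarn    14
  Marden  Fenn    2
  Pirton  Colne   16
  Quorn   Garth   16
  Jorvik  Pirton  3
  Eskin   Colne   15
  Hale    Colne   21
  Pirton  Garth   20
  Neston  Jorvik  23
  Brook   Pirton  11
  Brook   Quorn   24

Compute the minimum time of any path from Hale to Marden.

54 min

Running Dijkstra from Hale:
Hale: 0
Colne: 21  (via Hale)
Eskin: 36  (via Colne)
Pirton: 37  (via Colne)
Jorvik: 40  (via Pirton)
Brook: 48  (via Pirton)
Marden: 54  (via Jorvik)
Shortest route: Hale → Colne → Pirton → Jorvik → Marden = 54 min.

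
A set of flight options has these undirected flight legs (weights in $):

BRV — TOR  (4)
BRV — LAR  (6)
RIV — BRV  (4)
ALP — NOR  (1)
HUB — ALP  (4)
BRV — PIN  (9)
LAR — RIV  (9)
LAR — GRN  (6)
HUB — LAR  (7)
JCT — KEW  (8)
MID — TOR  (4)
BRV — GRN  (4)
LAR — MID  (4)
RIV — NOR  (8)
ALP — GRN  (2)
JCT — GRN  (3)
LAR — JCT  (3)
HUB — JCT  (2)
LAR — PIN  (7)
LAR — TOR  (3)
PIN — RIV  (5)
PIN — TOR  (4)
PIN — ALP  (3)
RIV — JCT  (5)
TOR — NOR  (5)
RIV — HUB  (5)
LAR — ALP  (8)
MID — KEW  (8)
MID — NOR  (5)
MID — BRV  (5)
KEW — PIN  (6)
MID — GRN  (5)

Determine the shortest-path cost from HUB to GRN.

Running Dijkstra from HUB:
HUB: 0
JCT: 2  (via HUB)
ALP: 4  (via HUB)
RIV: 5  (via HUB)
LAR: 5  (via JCT)
GRN: 5  (via JCT)
Shortest route: HUB–JCT–GRN = $5.

$5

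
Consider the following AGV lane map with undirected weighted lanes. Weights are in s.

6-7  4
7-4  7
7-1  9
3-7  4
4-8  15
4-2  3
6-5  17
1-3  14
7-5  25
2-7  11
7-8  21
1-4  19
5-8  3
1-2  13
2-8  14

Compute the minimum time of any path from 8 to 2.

14 s

Candidate routes:
8 → 7 → 4 → 2: 21+7+3 = 31
8 → 4 → 2: 15+3 = 18
8 → 2: 14 = 14
The minimum is 14 s via 8 → 2.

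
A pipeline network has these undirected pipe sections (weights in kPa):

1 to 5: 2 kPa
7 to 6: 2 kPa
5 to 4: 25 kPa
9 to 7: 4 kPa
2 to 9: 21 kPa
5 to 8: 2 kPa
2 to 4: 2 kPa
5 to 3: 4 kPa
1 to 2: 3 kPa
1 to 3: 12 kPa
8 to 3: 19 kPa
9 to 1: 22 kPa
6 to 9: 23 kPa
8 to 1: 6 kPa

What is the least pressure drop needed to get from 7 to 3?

Enumerating some paths:
7 - 9 - 2 - 1 - 5 - 3: 4+21+3+2+4 = 34
7 - 9 - 1 - 5 - 3: 4+22+2+4 = 32
The minimum is 32 kPa via 7 - 9 - 1 - 5 - 3.

32 kPa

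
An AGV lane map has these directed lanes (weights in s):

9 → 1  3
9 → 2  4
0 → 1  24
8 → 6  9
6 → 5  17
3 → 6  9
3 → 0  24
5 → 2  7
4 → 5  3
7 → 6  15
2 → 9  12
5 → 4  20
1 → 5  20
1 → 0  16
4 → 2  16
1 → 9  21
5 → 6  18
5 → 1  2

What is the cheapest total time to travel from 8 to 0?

44 s

Settle nodes by increasing distance from 8:
8: 0
6: 9  (via 8)
5: 26  (via 6)
1: 28  (via 5)
2: 33  (via 5)
0: 44  (via 1)
Shortest route: 8–6–5–1–0 = 44 s.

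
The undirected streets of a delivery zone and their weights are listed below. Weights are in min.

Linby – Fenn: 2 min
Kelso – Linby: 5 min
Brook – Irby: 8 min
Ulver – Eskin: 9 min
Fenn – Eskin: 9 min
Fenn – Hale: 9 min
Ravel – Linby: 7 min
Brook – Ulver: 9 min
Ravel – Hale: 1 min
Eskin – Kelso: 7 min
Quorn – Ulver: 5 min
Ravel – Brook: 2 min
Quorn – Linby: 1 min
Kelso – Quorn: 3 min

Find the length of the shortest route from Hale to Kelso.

12 min

Compare a few routes:
Hale → Fenn → Linby → Quorn → Kelso: 9+2+1+3 = 15
Hale → Ravel → Linby → Kelso: 1+7+5 = 13
Hale → Ravel → Linby → Quorn → Kelso: 1+7+1+3 = 12
The minimum is 12 min via Hale → Ravel → Linby → Quorn → Kelso.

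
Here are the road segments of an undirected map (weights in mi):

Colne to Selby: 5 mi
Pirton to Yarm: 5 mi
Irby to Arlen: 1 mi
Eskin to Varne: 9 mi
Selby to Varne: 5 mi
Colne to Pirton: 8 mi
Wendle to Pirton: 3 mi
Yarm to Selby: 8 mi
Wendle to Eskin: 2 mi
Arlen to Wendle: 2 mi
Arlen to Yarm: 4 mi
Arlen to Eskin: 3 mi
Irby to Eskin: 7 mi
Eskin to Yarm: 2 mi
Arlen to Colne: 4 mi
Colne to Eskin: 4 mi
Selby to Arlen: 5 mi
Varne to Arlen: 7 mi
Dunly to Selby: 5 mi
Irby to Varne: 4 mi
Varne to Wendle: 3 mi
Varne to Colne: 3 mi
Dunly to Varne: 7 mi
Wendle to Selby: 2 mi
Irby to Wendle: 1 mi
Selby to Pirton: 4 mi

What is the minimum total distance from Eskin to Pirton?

5 mi

Enumerating some paths:
Eskin → Arlen → Wendle → Pirton: 3+2+3 = 8
Eskin → Wendle → Pirton: 2+3 = 5
Eskin → Yarm → Pirton: 2+5 = 7
Eskin → Wendle → Selby → Pirton: 2+2+4 = 8
Cheapest is Eskin → Wendle → Pirton at 5 mi.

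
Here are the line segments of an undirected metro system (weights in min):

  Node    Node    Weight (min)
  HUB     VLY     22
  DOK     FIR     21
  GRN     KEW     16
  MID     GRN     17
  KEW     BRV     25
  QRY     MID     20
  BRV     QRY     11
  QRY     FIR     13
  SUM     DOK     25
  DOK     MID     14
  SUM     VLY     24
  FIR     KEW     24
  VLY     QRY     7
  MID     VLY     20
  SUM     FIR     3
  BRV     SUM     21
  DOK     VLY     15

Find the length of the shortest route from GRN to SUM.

Running Dijkstra from GRN:
GRN: 0
KEW: 16  (via GRN)
MID: 17  (via GRN)
DOK: 31  (via MID)
QRY: 37  (via MID)
VLY: 37  (via MID)
FIR: 40  (via KEW)
BRV: 41  (via KEW)
SUM: 43  (via FIR)
Shortest route: GRN–KEW–FIR–SUM = 43 min.

43 min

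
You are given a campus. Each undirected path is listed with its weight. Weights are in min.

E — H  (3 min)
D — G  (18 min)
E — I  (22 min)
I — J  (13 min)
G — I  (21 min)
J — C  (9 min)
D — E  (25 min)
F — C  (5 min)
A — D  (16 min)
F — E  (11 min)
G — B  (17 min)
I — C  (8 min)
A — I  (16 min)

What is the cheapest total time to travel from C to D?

40 min

Settle nodes by increasing distance from C:
C: 0
F: 5  (via C)
I: 8  (via C)
J: 9  (via C)
E: 16  (via F)
H: 19  (via E)
A: 24  (via I)
G: 29  (via I)
D: 40  (via A)
Shortest route: C → I → A → D = 40 min.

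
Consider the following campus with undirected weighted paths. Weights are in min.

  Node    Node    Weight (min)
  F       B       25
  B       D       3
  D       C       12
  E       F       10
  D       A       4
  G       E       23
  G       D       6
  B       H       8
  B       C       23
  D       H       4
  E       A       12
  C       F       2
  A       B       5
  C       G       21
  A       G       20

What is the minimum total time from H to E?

Shortest distances from H:
H: 0
D: 4  (via H)
B: 7  (via D)
A: 8  (via D)
G: 10  (via D)
C: 16  (via D)
F: 18  (via C)
E: 20  (via A)
Shortest route: H–D–A–E = 20 min.

20 min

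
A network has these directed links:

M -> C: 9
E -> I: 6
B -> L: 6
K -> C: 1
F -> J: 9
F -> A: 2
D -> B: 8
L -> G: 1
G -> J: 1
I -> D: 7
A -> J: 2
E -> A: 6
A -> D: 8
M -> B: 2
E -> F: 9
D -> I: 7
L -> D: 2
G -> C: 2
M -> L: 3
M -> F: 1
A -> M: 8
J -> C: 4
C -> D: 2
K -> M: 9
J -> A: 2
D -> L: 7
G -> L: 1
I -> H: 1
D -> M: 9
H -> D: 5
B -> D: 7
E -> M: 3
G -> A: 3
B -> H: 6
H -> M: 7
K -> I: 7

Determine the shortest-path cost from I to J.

13

Settle nodes by increasing distance from I:
I: 0
H: 1  (via I)
D: 6  (via H)
M: 8  (via H)
F: 9  (via M)
B: 10  (via M)
A: 11  (via F)
L: 11  (via M)
G: 12  (via L)
J: 13  (via A)
Shortest route: I → H → M → F → A → J = 13.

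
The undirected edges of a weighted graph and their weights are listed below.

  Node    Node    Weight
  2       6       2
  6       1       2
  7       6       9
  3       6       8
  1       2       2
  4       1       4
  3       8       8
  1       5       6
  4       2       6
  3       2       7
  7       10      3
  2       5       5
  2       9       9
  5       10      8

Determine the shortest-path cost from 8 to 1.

17

Candidate routes:
8 → 3 → 2 → 6 → 1: 8+7+2+2 = 19
8 → 3 → 6 → 1: 8+8+2 = 18
8 → 3 → 2 → 1: 8+7+2 = 17
Cheapest is 8 → 3 → 2 → 1 at 17.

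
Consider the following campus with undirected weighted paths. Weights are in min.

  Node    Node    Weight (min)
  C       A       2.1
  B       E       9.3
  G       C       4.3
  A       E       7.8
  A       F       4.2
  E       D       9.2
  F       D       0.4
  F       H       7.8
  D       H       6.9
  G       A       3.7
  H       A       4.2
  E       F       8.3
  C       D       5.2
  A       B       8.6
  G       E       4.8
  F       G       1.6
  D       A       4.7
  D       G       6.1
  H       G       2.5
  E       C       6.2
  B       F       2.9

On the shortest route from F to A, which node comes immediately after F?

A

Compare a few routes:
F → D → A: 0.4+4.7 = 5.1
F → A: 4.2 = 4.2
Cheapest is F → A at 4.2 min.
So from F the first move is to A.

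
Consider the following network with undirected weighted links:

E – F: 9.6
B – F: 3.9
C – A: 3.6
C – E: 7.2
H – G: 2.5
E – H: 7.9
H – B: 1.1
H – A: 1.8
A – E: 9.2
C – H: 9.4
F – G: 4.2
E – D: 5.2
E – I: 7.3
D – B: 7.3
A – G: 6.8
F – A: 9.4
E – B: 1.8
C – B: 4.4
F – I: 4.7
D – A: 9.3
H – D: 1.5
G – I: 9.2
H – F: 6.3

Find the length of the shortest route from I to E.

Candidate routes:
I - F - B - E: 4.7+3.9+1.8 = 10.4
I - F - G - H - B - E: 4.7+4.2+2.5+1.1+1.8 = 14.3
I - E: 7.3 = 7.3
I - F - H - B - E: 4.7+6.3+1.1+1.8 = 13.9
The minimum is 7.3 via I - E.

7.3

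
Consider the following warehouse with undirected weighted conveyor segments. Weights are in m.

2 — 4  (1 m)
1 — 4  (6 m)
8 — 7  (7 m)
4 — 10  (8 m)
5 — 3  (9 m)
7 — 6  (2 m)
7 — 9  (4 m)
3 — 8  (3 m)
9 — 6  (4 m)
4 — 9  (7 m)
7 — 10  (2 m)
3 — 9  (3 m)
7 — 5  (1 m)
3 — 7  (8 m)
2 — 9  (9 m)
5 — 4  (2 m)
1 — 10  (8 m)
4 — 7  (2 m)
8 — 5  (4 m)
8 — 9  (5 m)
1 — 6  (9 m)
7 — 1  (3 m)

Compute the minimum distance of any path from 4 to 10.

4 m

Candidate routes:
4 - 5 - 7 - 10: 2+1+2 = 5
4 - 7 - 10: 2+2 = 4
Cheapest is 4 - 7 - 10 at 4 m.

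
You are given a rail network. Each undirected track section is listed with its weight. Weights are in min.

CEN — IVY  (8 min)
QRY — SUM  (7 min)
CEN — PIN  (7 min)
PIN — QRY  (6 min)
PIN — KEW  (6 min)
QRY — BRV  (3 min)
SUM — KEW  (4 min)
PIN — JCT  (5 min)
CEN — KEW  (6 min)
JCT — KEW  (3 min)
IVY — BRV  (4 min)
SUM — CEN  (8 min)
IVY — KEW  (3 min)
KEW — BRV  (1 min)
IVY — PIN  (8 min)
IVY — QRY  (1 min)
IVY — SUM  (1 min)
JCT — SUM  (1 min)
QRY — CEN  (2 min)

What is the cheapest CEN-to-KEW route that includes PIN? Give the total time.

13 min

Best CEN to PIN: CEN → PIN costing 7
Shortest PIN→KEW: PIN → KEW = 6
Total via PIN: 7 + 6 = 13 min.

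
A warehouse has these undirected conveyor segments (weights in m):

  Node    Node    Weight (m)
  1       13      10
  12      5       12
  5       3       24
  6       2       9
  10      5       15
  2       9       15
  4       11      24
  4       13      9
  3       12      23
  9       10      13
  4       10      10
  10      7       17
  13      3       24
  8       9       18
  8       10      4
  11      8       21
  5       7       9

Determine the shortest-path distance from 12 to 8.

31 m

Candidate routes:
12 → 5 → 7 → 10 → 8: 12+9+17+4 = 42
12 → 5 → 10 → 9 → 8: 12+15+13+18 = 58
12 → 5 → 10 → 8: 12+15+4 = 31
Cheapest is 12 → 5 → 10 → 8 at 31 m.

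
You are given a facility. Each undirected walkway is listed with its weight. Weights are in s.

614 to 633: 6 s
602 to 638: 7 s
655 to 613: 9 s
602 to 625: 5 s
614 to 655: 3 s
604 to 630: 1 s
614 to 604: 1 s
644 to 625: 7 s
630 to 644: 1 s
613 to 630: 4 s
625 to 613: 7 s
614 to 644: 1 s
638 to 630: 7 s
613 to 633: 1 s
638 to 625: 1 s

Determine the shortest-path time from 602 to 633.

Settle nodes by increasing distance from 602:
602: 0
625: 5  (via 602)
638: 6  (via 625)
644: 12  (via 625)
613: 12  (via 625)
630: 13  (via 638)
633: 13  (via 613)
Shortest route: 602 → 625 → 613 → 633 = 13 s.

13 s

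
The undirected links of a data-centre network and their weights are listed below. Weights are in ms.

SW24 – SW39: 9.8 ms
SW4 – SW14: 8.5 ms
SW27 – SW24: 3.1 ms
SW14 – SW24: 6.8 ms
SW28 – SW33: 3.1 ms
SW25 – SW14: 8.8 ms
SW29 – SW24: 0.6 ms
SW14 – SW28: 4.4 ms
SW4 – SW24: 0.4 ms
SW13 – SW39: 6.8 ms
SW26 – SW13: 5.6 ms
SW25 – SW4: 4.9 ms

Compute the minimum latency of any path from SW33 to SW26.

36.5 ms

Running Dijkstra from SW33:
SW33: 0
SW28: 3.1  (via SW33)
SW14: 7.5  (via SW28)
SW24: 14.3  (via SW14)
SW4: 14.7  (via SW24)
SW29: 14.9  (via SW24)
SW25: 16.3  (via SW14)
SW27: 17.4  (via SW24)
SW39: 24.1  (via SW24)
SW13: 30.9  (via SW39)
SW26: 36.5  (via SW13)
Shortest route: SW33–SW28–SW14–SW24–SW39–SW13–SW26 = 36.5 ms.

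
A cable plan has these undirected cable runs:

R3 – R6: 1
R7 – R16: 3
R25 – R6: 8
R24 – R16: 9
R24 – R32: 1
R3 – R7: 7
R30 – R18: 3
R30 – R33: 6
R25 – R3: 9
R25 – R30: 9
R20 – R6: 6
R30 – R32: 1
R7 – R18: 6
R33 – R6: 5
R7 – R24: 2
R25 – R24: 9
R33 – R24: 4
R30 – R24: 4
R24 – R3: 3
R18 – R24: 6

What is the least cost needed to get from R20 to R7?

12

Compare a few routes:
R20–R6–R3–R24–R7: 6+1+3+2 = 12
R20–R6–R3–R7: 6+1+7 = 14
Cheapest is R20–R6–R3–R24–R7 at 12.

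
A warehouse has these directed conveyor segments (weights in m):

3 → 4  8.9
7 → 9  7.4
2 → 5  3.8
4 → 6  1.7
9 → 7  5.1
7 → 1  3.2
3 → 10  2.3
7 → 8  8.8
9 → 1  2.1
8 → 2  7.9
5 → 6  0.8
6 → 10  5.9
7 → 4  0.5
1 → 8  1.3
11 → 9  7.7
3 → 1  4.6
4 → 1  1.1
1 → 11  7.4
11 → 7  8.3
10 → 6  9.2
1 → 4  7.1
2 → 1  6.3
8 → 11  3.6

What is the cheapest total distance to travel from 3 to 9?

17.2 m

Settle nodes by increasing distance from 3:
3: 0
10: 2.3  (via 3)
1: 4.6  (via 3)
8: 5.9  (via 1)
4: 8.9  (via 3)
11: 9.5  (via 8)
6: 10.6  (via 4)
2: 13.8  (via 8)
9: 17.2  (via 11)
Shortest route: 3–1–8–11–9 = 17.2 m.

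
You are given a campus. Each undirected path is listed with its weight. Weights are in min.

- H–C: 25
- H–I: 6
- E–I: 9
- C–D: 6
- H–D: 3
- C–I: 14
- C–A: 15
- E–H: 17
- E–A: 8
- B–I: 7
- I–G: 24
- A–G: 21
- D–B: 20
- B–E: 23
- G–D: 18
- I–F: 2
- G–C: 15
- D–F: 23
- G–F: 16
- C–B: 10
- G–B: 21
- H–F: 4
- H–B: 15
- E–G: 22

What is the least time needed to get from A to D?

21 min

Settle nodes by increasing distance from A:
A: 0
E: 8  (via A)
C: 15  (via A)
I: 17  (via E)
F: 19  (via I)
D: 21  (via C)
Shortest route: A → C → D = 21 min.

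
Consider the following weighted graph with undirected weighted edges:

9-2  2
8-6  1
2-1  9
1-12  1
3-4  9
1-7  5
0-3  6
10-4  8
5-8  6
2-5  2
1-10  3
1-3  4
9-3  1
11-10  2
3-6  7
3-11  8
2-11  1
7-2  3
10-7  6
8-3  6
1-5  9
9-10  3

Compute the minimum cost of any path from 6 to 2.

Running Dijkstra from 6:
6: 0
8: 1  (via 6)
3: 7  (via 6)
5: 7  (via 8)
9: 8  (via 3)
2: 9  (via 5)
Shortest route: 6–8–5–2 = 9.

9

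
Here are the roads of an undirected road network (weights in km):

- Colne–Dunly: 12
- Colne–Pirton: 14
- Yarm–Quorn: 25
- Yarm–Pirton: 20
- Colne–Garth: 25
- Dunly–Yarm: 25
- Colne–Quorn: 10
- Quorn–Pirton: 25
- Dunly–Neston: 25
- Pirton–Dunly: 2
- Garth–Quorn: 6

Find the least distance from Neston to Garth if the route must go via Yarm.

78 km

Best Neston to Yarm: Neston–Dunly–Pirton–Yarm costing 47
Shortest Yarm→Garth: Yarm–Quorn–Garth = 31
Total via Yarm: 47 + 31 = 78 km.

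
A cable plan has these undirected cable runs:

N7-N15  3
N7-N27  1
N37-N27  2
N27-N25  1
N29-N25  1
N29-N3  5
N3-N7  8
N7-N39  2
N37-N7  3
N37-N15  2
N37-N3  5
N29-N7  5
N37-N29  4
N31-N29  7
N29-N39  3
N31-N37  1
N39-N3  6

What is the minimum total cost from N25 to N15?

Candidate routes:
N25–N27–N7–N37–N15: 1+1+3+2 = 7
N25–N27–N7–N15: 1+1+3 = 5
The minimum is 5 via N25–N27–N7–N15.

5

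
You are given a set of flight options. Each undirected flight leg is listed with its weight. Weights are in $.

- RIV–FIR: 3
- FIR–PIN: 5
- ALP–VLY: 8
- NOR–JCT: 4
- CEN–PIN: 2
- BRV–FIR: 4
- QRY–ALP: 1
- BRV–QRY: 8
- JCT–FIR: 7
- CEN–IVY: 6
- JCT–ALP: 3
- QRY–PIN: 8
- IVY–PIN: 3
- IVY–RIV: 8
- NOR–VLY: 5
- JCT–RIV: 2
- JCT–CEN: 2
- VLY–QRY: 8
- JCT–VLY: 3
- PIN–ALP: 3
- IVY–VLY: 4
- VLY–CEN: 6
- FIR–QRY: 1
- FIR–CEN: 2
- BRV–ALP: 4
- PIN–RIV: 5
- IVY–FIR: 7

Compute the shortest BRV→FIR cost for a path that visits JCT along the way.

$11

Shortest BRV→JCT: BRV–ALP–JCT = 7
Shortest JCT→FIR: JCT–CEN–FIR = 4
Total via JCT: 7 + 4 = $11.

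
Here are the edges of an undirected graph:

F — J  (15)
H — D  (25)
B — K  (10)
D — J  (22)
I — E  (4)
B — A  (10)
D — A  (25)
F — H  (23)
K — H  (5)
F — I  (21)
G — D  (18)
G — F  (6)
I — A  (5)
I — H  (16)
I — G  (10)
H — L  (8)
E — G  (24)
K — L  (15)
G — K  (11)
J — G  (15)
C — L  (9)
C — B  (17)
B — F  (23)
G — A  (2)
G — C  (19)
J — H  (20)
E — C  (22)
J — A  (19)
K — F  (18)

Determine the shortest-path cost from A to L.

26

Compare a few routes:
A - I - H - L: 5+16+8 = 29
A - G - K - H - L: 2+11+5+8 = 26
A - G - K - L: 2+11+15 = 28
The minimum is 26 via A - G - K - H - L.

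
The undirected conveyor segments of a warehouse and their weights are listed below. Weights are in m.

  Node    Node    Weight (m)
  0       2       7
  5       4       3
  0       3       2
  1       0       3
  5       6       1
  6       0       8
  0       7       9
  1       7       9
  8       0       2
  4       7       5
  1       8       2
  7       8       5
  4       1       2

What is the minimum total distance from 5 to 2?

Shortest distances from 5:
5: 0
6: 1  (via 5)
4: 3  (via 5)
1: 5  (via 4)
8: 7  (via 1)
0: 8  (via 1)
7: 8  (via 4)
3: 10  (via 0)
2: 15  (via 0)
Shortest route: 5 → 4 → 1 → 0 → 2 = 15 m.

15 m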